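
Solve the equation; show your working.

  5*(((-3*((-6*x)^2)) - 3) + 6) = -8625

Step 1. [5*(((-3*((-6*x)^2)) - 3) + 6) = -8625] LHS = 5·(…); ÷5 both sides ⇒ div: ((-3*((-6*x)^2)) - 3) + 6 = -1725.
Step 2. [((-3*((-6*x)^2)) - 3) + 6 = -1725] subtract 6: x sits inside (… + 6). So sub: (-3*((-6*x)^2)) - 3 = -1731.
Step 3. [(-3*((-6*x)^2)) - 3 = -1731] -3 divides every term; factor it out, so factor: ((-6*x)^2) + 1 = 577.
Step 4. [((-6*x)^2) + 1 = 577] subtract 1: x sits inside (… + 1). So sub: (-6*x)^2 = 576.
Step 5. [(-6*x)^2 = 576] 576 ≥ 0, LHS is (·)² — take ±√, so sqrt: -6*x = 24 or -24.
Step 6. [-6*x = 24 or -24] divide by the outer -6. So div: x = -4 or 4.

Answer: x ∈ {-4, 4}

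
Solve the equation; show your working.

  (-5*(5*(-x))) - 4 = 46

Step 1. [(-5*(5*(-x))) - 4 = 46] the outer -4 inverts by adding 4, so sub: -5*(5*(-x)) = 50.
Step 2. [-5*(5*(-x)) = 50] LHS = -5·(…); ÷-5 both sides ⇒ div: 5*(-x) = -10.
Step 3. [5*(-x) = -10] LHS = 5·(…); ÷5 both sides ⇒ div: -x = -2.
Step 4. [-x = -2] flip signs both sides, so neg: x = 2.

Answer: x ∈ {2}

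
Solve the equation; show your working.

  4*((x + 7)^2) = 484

Step 1. [4*((x + 7)^2) = 484] divide by the outer 4. So div: (x + 7)^2 = 121.
Step 2. [(x + 7)^2 = 121] √ both sides: 121 ≥ 0 gives two branches. So sqrt: x + 7 = 11 or -11.
Step 3. [x + 7 = 11 or -11] peel the +7: subtract 7 from each side ⇒ sub: x = 4 or -18.

Answer: x ∈ {-18, 4}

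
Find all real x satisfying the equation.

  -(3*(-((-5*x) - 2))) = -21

Step 1. [-(3*(-((-5*x) - 2))) = -21] LHS negated; negate both sides, so neg: 3*(-((-5*x) - 2)) = 21.
Step 2. [3*(-((-5*x) - 2)) = 21] 3·(inner) — divide through by 3, so div: -((-5*x) - 2) = 7.
Step 3. [-((-5*x) - 2) = 7] leading − — multiply by −1, so neg: (-5*x) - 2 = -7.
Step 4. [(-5*x) - 2 = -7] the outer -2 inverts by adding 2, so sub: -5*x = -5.
Step 5. [-5*x = -5] -5·(inner) — divide through by -5 ⇒ div: x = 1.

Answer: x ∈ {1}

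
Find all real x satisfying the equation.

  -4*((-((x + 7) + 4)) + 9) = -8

Step 1. [-4*((-((x + 7) + 4)) + 9) = -8] leading coefficient -4: divide by -4 ⇒ div: (-((x + 7) + 4)) + 9 = 2.
Step 2. [(-((x + 7) + 4)) + 9 = 2] +9 is outermost — subtract 9 both sides ⇒ sub: -((x + 7) + 4) = -7.
Step 3. [-((x + 7) + 4) = -7] LHS negated; negate both sides. So neg: (x + 7) + 4 = 7.
Step 4. [(x + 7) + 4 = 7] the outer +4 inverts by subtracting 4. So sub: x + 7 = 3.
Step 5. [x + 7 = 3] +7 is outermost — subtract 7 both sides ⇒ sub: x = -4.

Answer: x ∈ {-4}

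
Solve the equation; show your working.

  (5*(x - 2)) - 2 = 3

Step 1. [(5*(x - 2)) - 2 = 3] peel the -2: add 2 from each side, so sub: 5*(x - 2) = 5.
Step 2. [5*(x - 2) = 5] 5·(inner) — divide through by 5, so div: x - 2 = 1.
Step 3. [x - 2 = 1] the outer -2 inverts by adding 2 ⇒ sub: x = 3.

Answer: x ∈ {3}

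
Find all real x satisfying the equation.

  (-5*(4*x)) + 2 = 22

Step 1. [(-5*(4*x)) + 2 = 22] peel the +2: subtract 2 from each side ⇒ sub: -5*(4*x) = 20.
Step 2. [-5*(4*x) = 20] LHS = -5·(…); ÷-5 both sides. So div: 4*x = -4.
Step 3. [4*x = -4] LHS = 4·(…); ÷4 both sides ⇒ div: x = -1.

Answer: x ∈ {-1}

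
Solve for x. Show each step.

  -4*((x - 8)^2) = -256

Step 1. [-4*((x - 8)^2) = -256] -4·(inner) — divide through by -4 ⇒ div: (x - 8)^2 = 64.
Step 2. [(x - 8)^2 = 64] LHS squared, RHS 64 ≥ 0: apply √ (±) ⇒ sqrt: x - 8 = 8 or -8.
Step 3. [x - 8 = 8 or -8] the outer -8 inverts by adding 8. So sub: x = 16 or 0.

Answer: x ∈ {0, 16}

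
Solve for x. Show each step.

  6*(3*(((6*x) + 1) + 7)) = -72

Step 1. [6*(3*(((6*x) + 1) + 7)) = -72] 6 out front; divide by 6 ⇒ div: 3*(((6*x) + 1) + 7) = -12.
Step 2. [3*(((6*x) + 1) + 7) = -12] divide by the outer 3, so div: ((6*x) + 1) + 7 = -4.
Step 3. [((6*x) + 1) + 7 = -4] the outer +7 inverts by subtracting 7. So sub: (6*x) + 1 = -11.
Step 4. [(6*x) + 1 = -11] the outer +1 inverts by subtracting 1 ⇒ sub: 6*x = -12.
Step 5. [6*x = -12] 6·(inner) — divide through by 6. So div: x = -2.

Answer: x ∈ {-2}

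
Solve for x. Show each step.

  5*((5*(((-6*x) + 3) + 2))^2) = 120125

Step 1. [5*((5*(((-6*x) + 3) + 2))^2) = 120125] 5·(inner) — divide through by 5 ⇒ div: (5*(((-6*x) + 3) + 2))^2 = 24025.
Step 2. [(5*(((-6*x) + 3) + 2))^2 = 24025] √ both sides: 24025 ≥ 0 gives two branches, so sqrt: 5*(((-6*x) + 3) + 2) = 155 or -155.
Step 3. [5*(((-6*x) + 3) + 2) = 155 or -155] 5 out front; divide by 5. So div: ((-6*x) + 3) + 2 = 31 or -31.
Step 4. [((-6*x) + 3) + 2 = 31 or -31] peel the +2: subtract 2 from each side. So sub: (-6*x) + 3 = 29 or -33.
Step 5. [(-6*x) + 3 = 29 or -33] 3 comes off first (subtract 3) ⇒ sub: -6*x = 26 or -36.
Step 6. [-6*x = 26 or -36] LHS = -6·(…); ÷-6 both sides, so div: x = -13/3 or 6.

Answer: x ∈ {-13/3, 6}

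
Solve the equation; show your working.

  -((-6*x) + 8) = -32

Step 1. [-((-6*x) + 8) = -32] LHS negated; negate both sides. So neg: (-6*x) + 8 = 32.
Step 2. [(-6*x) + 8 = 32] subtract 8: x sits inside (… + 8) ⇒ sub: -6*x = 24.
Step 3. [-6*x = 24] -6 out front; divide by -6, so div: x = -4.

Answer: x ∈ {-4}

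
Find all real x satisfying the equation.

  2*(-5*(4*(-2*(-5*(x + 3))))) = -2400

Step 1. [2*(-5*(4*(-2*(-5*(x + 3))))) = -2400] leading coefficient 2: divide by 2. So div: -5*(4*(-2*(-5*(x + 3)))) = -1200.
Step 2. [-5*(4*(-2*(-5*(x + 3)))) = -1200] -5·(inner) — divide through by -5, so div: 4*(-2*(-5*(x + 3))) = 240.
Step 3. [4*(-2*(-5*(x + 3))) = 240] divide by the outer 4. So div: -2*(-5*(x + 3)) = 60.
Step 4. [-2*(-5*(x + 3)) = 60] divide by the outer -2 ⇒ div: -5*(x + 3) = -30.
Step 5. [-5*(x + 3) = -30] divide by the outer -5, so div: x + 3 = 6.
Step 6. [x + 3 = 6] +3 is outermost — subtract 3 both sides. So sub: x = 3.

Answer: x ∈ {3}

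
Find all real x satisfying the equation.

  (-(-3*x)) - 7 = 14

Step 1. [(-(-3*x)) - 7 = 14] -7 is outermost — add 7 both sides, so sub: -(-3*x) = 21.
Step 2. [-(-3*x) = 21] flip signs both sides. So neg: -3*x = -21.
Step 3. [-3*x = -21] LHS = -3·(…); ÷-3 both sides, so div: x = 7.

Answer: x ∈ {7}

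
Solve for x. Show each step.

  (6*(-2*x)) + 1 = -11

Step 1. [(6*(-2*x)) + 1 = -11] +1 is outermost — subtract 1 both sides. So sub: 6*(-2*x) = -12.
Step 2. [6*(-2*x) = -12] LHS = 6·(…); ÷6 both sides, so div: -2*x = -2.
Step 3. [-2*x = -2] divide by the outer -2, so div: x = 1.

Answer: x ∈ {1}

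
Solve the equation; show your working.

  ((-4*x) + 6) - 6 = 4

Step 1. [((-4*x) + 6) - 6 = 4] -6 is outermost — add 6 both sides. So sub: (-4*x) + 6 = 10.
Step 2. [(-4*x) + 6 = 10] +6 is outermost — subtract 6 both sides, so sub: -4*x = 4.
Step 3. [-4*x = 4] divide by the outer -4, so div: x = -1.

Answer: x ∈ {-1}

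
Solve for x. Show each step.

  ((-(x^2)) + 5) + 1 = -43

Step 1. [((-(x^2)) + 5) + 1 = -43] peel the +1: subtract 1 from each side. So sub: (-(x^2)) + 5 = -44.
Step 2. [(-(x^2)) + 5 = -44] subtract 5: x sits inside (… + 5), so sub: -(x^2) = -49.
Step 3. [-(x^2) = -49] leading − — multiply by −1. So neg: x^2 = 49.
Step 4. [x^2 = 49] LHS squared, RHS 49 ≥ 0: apply √ (±) ⇒ sqrt: x = 7 or -7.

Answer: x ∈ {-7, 7}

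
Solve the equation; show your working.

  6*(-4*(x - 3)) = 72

Step 1. [6*(-4*(x - 3)) = 72] divide by the outer 6 ⇒ div: -4*(x - 3) = 12.
Step 2. [-4*(x - 3) = 12] divide by the outer -4, so div: x - 3 = -3.
Step 3. [x - 3 = -3] peel the -3: add 3 from each side. So sub: x = 0.

Answer: x ∈ {0}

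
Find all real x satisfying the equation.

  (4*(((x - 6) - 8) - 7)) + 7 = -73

Step 1. [(4*(((x - 6) - 8) - 7)) + 7 = -73] 7 comes off first (subtract 7), so sub: 4*(((x - 6) - 8) - 7) = -80.
Step 2. [4*(((x - 6) - 8) - 7) = -80] LHS = 4·(…); ÷4 both sides, so div: ((x - 6) - 8) - 7 = -20.
Step 3. [((x - 6) - 8) - 7 = -20] peel the -7: add 7 from each side ⇒ sub: (x - 6) - 8 = -13.
Step 4. [(x - 6) - 8 = -13] peel the -8: add 8 from each side ⇒ sub: x - 6 = -5.
Step 5. [x - 6 = -5] peel the -6: add 6 from each side. So sub: x = 1.

Answer: x ∈ {1}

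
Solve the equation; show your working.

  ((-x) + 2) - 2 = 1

Step 1. [((-x) + 2) - 2 = 1] peel the -2: add 2 from each side ⇒ sub: (-x) + 2 = 3.
Step 2. [(-x) + 2 = 3] 2 comes off first (subtract 2), so sub: -x = 1.
Step 3. [-x = 1] flip signs both sides ⇒ neg: x = -1.

Answer: x ∈ {-1}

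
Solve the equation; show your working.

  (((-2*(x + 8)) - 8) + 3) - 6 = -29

Step 1. [(((-2*(x + 8)) - 8) + 3) - 6 = -29] peel the -6: add 6 from each side ⇒ sub: ((-2*(x + 8)) - 8) + 3 = -23.
Step 2. [((-2*(x + 8)) - 8) + 3 = -23] 3 comes off first (subtract 3). So sub: (-2*(x + 8)) - 8 = -26.
Step 3. [(-2*(x + 8)) - 8 = -26] -8 is outermost — add 8 both sides, so sub: -2*(x + 8) = -18.
Step 4. [-2*(x + 8) = -18] divide by the outer -2, so div: x + 8 = 9.
Step 5. [x + 8 = 9] peel the +8: subtract 8 from each side, so sub: x = 1.

Answer: x ∈ {1}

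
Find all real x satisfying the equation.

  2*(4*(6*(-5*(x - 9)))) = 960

Step 1. [2*(4*(6*(-5*(x - 9)))) = 960] divide by the outer 2. So div: 4*(6*(-5*(x - 9))) = 480.
Step 2. [4*(6*(-5*(x - 9))) = 480] leading coefficient 4: divide by 4 ⇒ div: 6*(-5*(x - 9)) = 120.
Step 3. [6*(-5*(x - 9)) = 120] divide by the outer 6, so div: -5*(x - 9) = 20.
Step 4. [-5*(x - 9) = 20] LHS = -5·(…); ÷-5 both sides. So div: x - 9 = -4.
Step 5. [x - 9 = -4] 9 comes off first (add 9), so sub: x = 5.

Answer: x ∈ {5}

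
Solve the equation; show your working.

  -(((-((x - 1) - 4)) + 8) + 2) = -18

Step 1. [-(((-((x - 1) - 4)) + 8) + 2) = -18] leading − — multiply by −1, so neg: ((-((x - 1) - 4)) + 8) + 2 = 18.
Step 2. [((-((x - 1) - 4)) + 8) + 2 = 18] subtract 2: x sits inside (… + 2), so sub: (-((x - 1) - 4)) + 8 = 16.
Step 3. [(-((x - 1) - 4)) + 8 = 16] +8 is outermost — subtract 8 both sides ⇒ sub: -((x - 1) - 4) = 8.
Step 4. [-((x - 1) - 4) = 8] LHS negated; negate both sides. So neg: (x - 1) - 4 = -8.
Step 5. [(x - 1) - 4 = -8] the outer -4 inverts by adding 4 ⇒ sub: x - 1 = -4.
Step 6. [x - 1 = -4] add 1: x sits inside (… - 1) ⇒ sub: x = -3.

Answer: x ∈ {-3}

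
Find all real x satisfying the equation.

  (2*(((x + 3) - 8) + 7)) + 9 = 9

Step 1. [(2*(((x + 3) - 8) + 7)) + 9 = 9] peel the +9: subtract 9 from each side, so sub: 2*(((x + 3) - 8) + 7) = 0.
Step 2. [2*(((x + 3) - 8) + 7) = 0] leading coefficient 2: divide by 2 ⇒ div: ((x + 3) - 8) + 7 = 0.
Step 3. [((x + 3) - 8) + 7 = 0] subtract 7: x sits inside (… + 7). So sub: (x + 3) - 8 = -7.
Step 4. [(x + 3) - 8 = -7] peel the -8: add 8 from each side. So sub: x + 3 = 1.
Step 5. [x + 3 = 1] subtract 3: x sits inside (… + 3). So sub: x = -2.

Answer: x ∈ {-2}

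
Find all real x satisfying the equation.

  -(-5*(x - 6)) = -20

Step 1. [-(-5*(x - 6)) = -20] LHS negated; negate both sides, so neg: -5*(x - 6) = 20.
Step 2. [-5*(x - 6) = 20] leading coefficient -5: divide by -5 ⇒ div: x - 6 = -4.
Step 3. [x - 6 = -4] add 6: x sits inside (… - 6), so sub: x = 2.

Answer: x ∈ {2}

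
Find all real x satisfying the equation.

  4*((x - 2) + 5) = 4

Step 1. [4*((x - 2) + 5) = 4] leading coefficient 4: divide by 4 ⇒ div: (x - 2) + 5 = 1.
Step 2. [(x - 2) + 5 = 1] 5 comes off first (subtract 5), so sub: x - 2 = -4.
Step 3. [x - 2 = -4] -2 is outermost — add 2 both sides ⇒ sub: x = -2.

Answer: x ∈ {-2}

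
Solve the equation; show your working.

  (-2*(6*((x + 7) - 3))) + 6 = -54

Step 1. [(-2*(6*((x + 7) - 3))) + 6 = -54] -2 divides every term; factor it out, so factor: (6*((x + 7) - 3)) - 3 = 27.
Step 2. [(6*((x + 7) - 3)) - 3 = 27] add 3: x sits inside (… - 3), so sub: 6*((x + 7) - 3) = 30.
Step 3. [6*((x + 7) - 3) = 30] leading coefficient 6: divide by 6, so div: (x + 7) - 3 = 5.
Step 4. [(x + 7) - 3 = 5] add 3: x sits inside (… - 3) ⇒ sub: x + 7 = 8.
Step 5. [x + 7 = 8] +7 is outermost — subtract 7 both sides, so sub: x = 1.

Answer: x ∈ {1}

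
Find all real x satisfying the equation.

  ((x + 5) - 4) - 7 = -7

Step 1. [((x + 5) - 4) - 7 = -7] 7 comes off first (add 7), so sub: (x + 5) - 4 = 0.
Step 2. [(x + 5) - 4 = 0] -4 is outermost — add 4 both sides. So sub: x + 5 = 4.
Step 3. [x + 5 = 4] the outer +5 inverts by subtracting 5. So sub: x = -1.

Answer: x ∈ {-1}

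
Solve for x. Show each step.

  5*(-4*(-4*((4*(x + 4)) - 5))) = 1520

Step 1. [5*(-4*(-4*((4*(x + 4)) - 5))) = 1520] divide by the outer 5, so div: -4*(-4*((4*(x + 4)) - 5)) = 304.
Step 2. [-4*(-4*((4*(x + 4)) - 5)) = 304] -4·(inner) — divide through by -4. So div: -4*((4*(x + 4)) - 5) = -76.
Step 3. [-4*((4*(x + 4)) - 5) = -76] leading coefficient -4: divide by -4, so div: (4*(x + 4)) - 5 = 19.
Step 4. [(4*(x + 4)) - 5 = 19] peel the -5: add 5 from each side. So sub: 4*(x + 4) = 24.
Step 5. [4*(x + 4) = 24] divide by the outer 4, so div: x + 4 = 6.
Step 6. [x + 4 = 6] 4 comes off first (subtract 4). So sub: x = 2.

Answer: x ∈ {2}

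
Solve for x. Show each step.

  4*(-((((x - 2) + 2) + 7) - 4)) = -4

Step 1. [4*(-((((x - 2) + 2) + 7) - 4)) = -4] 4 out front; divide by 4. So div: -((((x - 2) + 2) + 7) - 4) = -1.
Step 2. [-((((x - 2) + 2) + 7) - 4) = -1] flip signs both sides, so neg: (((x - 2) + 2) + 7) - 4 = 1.
Step 3. [(((x - 2) + 2) + 7) - 4 = 1] add 4: x sits inside (… - 4). So sub: ((x - 2) + 2) + 7 = 5.
Step 4. [((x - 2) + 2) + 7 = 5] subtract 7: x sits inside (… + 7), so sub: (x - 2) + 2 = -2.
Step 5. [(x - 2) + 2 = -2] +2 is outermost — subtract 2 both sides ⇒ sub: x - 2 = -4.
Step 6. [x - 2 = -4] -2 is outermost — add 2 both sides. So sub: x = -2.

Answer: x ∈ {-2}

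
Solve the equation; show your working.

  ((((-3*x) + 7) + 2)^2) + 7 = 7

Step 1. [((((-3*x) + 7) + 2)^2) + 7 = 7] subtract 7: x sits inside (… + 7) ⇒ sub: (((-3*x) + 7) + 2)^2 = 0.
Step 2. [(((-3*x) + 7) + 2)^2 = 0] LHS squared, RHS 0 ≥ 0: apply √ (±) ⇒ sqrt: ((-3*x) + 7) + 2 = 0.
Step 3. [((-3*x) + 7) + 2 = 0] subtract 2: x sits inside (… + 2) ⇒ sub: (-3*x) + 7 = -2.
Step 4. [(-3*x) + 7 = -2] peel the +7: subtract 7 from each side ⇒ sub: -3*x = -9.
Step 5. [-3*x = -9] divide by the outer -3 ⇒ div: x = 3.

Answer: x ∈ {3}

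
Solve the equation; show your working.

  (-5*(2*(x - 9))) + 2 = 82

Step 1. [(-5*(2*(x - 9))) + 2 = 82] the outer +2 inverts by subtracting 2 ⇒ sub: -5*(2*(x - 9)) = 80.
Step 2. [-5*(2*(x - 9)) = 80] LHS = -5·(…); ÷-5 both sides. So div: 2*(x - 9) = -16.
Step 3. [2*(x - 9) = -16] divide by the outer 2. So div: x - 9 = -8.
Step 4. [x - 9 = -8] the outer -9 inverts by adding 9, so sub: x = 1.

Answer: x ∈ {1}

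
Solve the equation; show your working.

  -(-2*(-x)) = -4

Step 1. [-(-2*(-x)) = -4] leading − — multiply by −1. So neg: -2*(-x) = 4.
Step 2. [-2*(-x) = 4] leading coefficient -2: divide by -2, so div: -x = -2.
Step 3. [-x = -2] flip signs both sides. So neg: x = 2.

Answer: x ∈ {2}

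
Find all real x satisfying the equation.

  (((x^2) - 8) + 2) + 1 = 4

Step 1. [(((x^2) - 8) + 2) + 1 = 4] 1 comes off first (subtract 1). So sub: ((x^2) - 8) + 2 = 3.
Step 2. [((x^2) - 8) + 2 = 3] the outer +2 inverts by subtracting 2. So sub: (x^2) - 8 = 1.
Step 3. [(x^2) - 8 = 1] the outer -8 inverts by adding 8. So sub: x^2 = 9.
Step 4. [x^2 = 9] LHS squared, RHS 9 ≥ 0: apply √ (±) ⇒ sqrt: x = 3 or -3.

Answer: x ∈ {-3, 3}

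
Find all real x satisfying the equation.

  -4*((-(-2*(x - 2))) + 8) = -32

Step 1. [-4*((-(-2*(x - 2))) + 8) = -32] -4 out front; divide by -4 ⇒ div: (-(-2*(x - 2))) + 8 = 8.
Step 2. [(-(-2*(x - 2))) + 8 = 8] peel the +8: subtract 8 from each side. So sub: -(-2*(x - 2)) = 0.
Step 3. [-(-2*(x - 2)) = 0] flip signs both sides. So neg: -2*(x - 2) = 0.
Step 4. [-2*(x - 2) = 0] -2·(inner) — divide through by -2 ⇒ div: x - 2 = 0.
Step 5. [x - 2 = 0] 2 comes off first (add 2), so sub: x = 2.

Answer: x ∈ {2}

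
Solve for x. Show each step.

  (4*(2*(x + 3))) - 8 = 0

Step 1. [(4*(2*(x + 3))) - 8 = 0] 4 | LHS and 4 | 0: pull 4 out. So factor: (2*(x + 3)) - 2 = 0.
Step 2. [(2*(x + 3)) - 2 = 0] the outer -2 inverts by adding 2. So sub: 2*(x + 3) = 2.
Step 3. [2*(x + 3) = 2] 2 out front; divide by 2, so div: x + 3 = 1.
Step 4. [x + 3 = 1] subtract 3: x sits inside (… + 3) ⇒ sub: x = -2.

Answer: x ∈ {-2}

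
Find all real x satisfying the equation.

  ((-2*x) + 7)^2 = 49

Step 1. [((-2*x) + 7)^2 = 49] √ both sides: 49 ≥ 0 gives two branches. So sqrt: (-2*x) + 7 = 7 or -7.
Step 2. [(-2*x) + 7 = 7 or -7] subtract 7: x sits inside (… + 7). So sub: -2*x = 0 or -14.
Step 3. [-2*x = 0 or -14] divide by the outer -2, so div: x = 0 or 7.

Answer: x ∈ {0, 7}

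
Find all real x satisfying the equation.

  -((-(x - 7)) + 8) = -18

Step 1. [-((-(x - 7)) + 8) = -18] leading − — multiply by −1 ⇒ neg: (-(x - 7)) + 8 = 18.
Step 2. [(-(x - 7)) + 8 = 18] subtract 8: x sits inside (… + 8) ⇒ sub: -(x - 7) = 10.
Step 3. [-(x - 7) = 10] leading − — multiply by −1 ⇒ neg: x - 7 = -10.
Step 4. [x - 7 = -10] peel the -7: add 7 from each side. So sub: x = -3.

Answer: x ∈ {-3}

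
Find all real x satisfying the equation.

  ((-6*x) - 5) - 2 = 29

Step 1. [((-6*x) - 5) - 2 = 29] 2 comes off first (add 2) ⇒ sub: (-6*x) - 5 = 31.
Step 2. [(-6*x) - 5 = 31] -5 is outermost — add 5 both sides ⇒ sub: -6*x = 36.
Step 3. [-6*x = 36] -6·(inner) — divide through by -6 ⇒ div: x = -6.

Answer: x ∈ {-6}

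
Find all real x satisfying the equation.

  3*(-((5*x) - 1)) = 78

Step 1. [3*(-((5*x) - 1)) = 78] leading coefficient 3: divide by 3. So div: -((5*x) - 1) = 26.
Step 2. [-((5*x) - 1) = 26] LHS negated; negate both sides. So neg: (5*x) - 1 = -26.
Step 3. [(5*x) - 1 = -26] 1 comes off first (add 1). So sub: 5*x = -25.
Step 4. [5*x = -25] divide by the outer 5. So div: x = -5.

Answer: x ∈ {-5}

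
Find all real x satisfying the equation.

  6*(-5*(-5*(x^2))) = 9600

Step 1. [6*(-5*(-5*(x^2))) = 9600] divide by the outer 6 ⇒ div: -5*(-5*(x^2)) = 1600.
Step 2. [-5*(-5*(x^2)) = 1600] -5 out front; divide by -5. So div: -5*(x^2) = -320.
Step 3. [-5*(x^2) = -320] -5·(inner) — divide through by -5 ⇒ div: x^2 = 64.
Step 4. [x^2 = 64] 64 ≥ 0, LHS is (·)² — take ±√ ⇒ sqrt: x = 8 or -8.

Answer: x ∈ {-8, 8}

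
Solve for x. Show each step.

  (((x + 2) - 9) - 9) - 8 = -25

Step 1. [(((x + 2) - 9) - 9) - 8 = -25] 8 comes off first (add 8), so sub: ((x + 2) - 9) - 9 = -17.
Step 2. [((x + 2) - 9) - 9 = -17] 9 comes off first (add 9) ⇒ sub: (x + 2) - 9 = -8.
Step 3. [(x + 2) - 9 = -8] add 9: x sits inside (… - 9) ⇒ sub: x + 2 = 1.
Step 4. [x + 2 = 1] +2 is outermost — subtract 2 both sides, so sub: x = -1.

Answer: x ∈ {-1}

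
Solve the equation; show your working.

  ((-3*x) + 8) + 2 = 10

Step 1. [((-3*x) + 8) + 2 = 10] 2 comes off first (subtract 2), so sub: (-3*x) + 8 = 8.
Step 2. [(-3*x) + 8 = 8] +8 is outermost — subtract 8 both sides. So sub: -3*x = 0.
Step 3. [-3*x = 0] divide by the outer -3, so div: x = 0.

Answer: x ∈ {0}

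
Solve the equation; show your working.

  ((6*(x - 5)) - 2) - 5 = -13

Step 1. [((6*(x - 5)) - 2) - 5 = -13] peel the -5: add 5 from each side ⇒ sub: (6*(x - 5)) - 2 = -8.
Step 2. [(6*(x - 5)) - 2 = -8] peel the -2: add 2 from each side, so sub: 6*(x - 5) = -6.
Step 3. [6*(x - 5) = -6] 6·(inner) — divide through by 6 ⇒ div: x - 5 = -1.
Step 4. [x - 5 = -1] peel the -5: add 5 from each side ⇒ sub: x = 4.

Answer: x ∈ {4}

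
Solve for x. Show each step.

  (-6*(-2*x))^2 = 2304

Step 1. [(-6*(-2*x))^2 = 2304] LHS squared, RHS 2304 ≥ 0: apply √ (±), so sqrt: -6*(-2*x) = 48 or -48.
Step 2. [-6*(-2*x) = 48 or -48] divide by the outer -6. So div: -2*x = -8 or 8.
Step 3. [-2*x = -8 or 8] LHS = -2·(…); ÷-2 both sides, so div: x = 4 or -4.

Answer: x ∈ {-4, 4}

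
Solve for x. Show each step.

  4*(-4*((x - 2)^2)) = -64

Step 1. [4*(-4*((x - 2)^2)) = -64] leading coefficient 4: divide by 4, so div: -4*((x - 2)^2) = -16.
Step 2. [-4*((x - 2)^2) = -16] leading coefficient -4: divide by -4 ⇒ div: (x - 2)^2 = 4.
Step 3. [(x - 2)^2 = 4] 4 ≥ 0, LHS is (·)² — take ±√ ⇒ sqrt: x - 2 = 2 or -2.
Step 4. [x - 2 = 2 or -2] 2 comes off first (add 2), so sub: x = 4 or 0.

Answer: x ∈ {0, 4}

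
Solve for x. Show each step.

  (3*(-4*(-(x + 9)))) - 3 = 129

Step 1. [(3*(-4*(-(x + 9)))) - 3 = 129] 3 comes off first (add 3), so sub: 3*(-4*(-(x + 9))) = 132.
Step 2. [3*(-4*(-(x + 9))) = 132] LHS = 3·(…); ÷3 both sides ⇒ div: -4*(-(x + 9)) = 44.
Step 3. [-4*(-(x + 9)) = 44] divide by the outer -4 ⇒ div: -(x + 9) = -11.
Step 4. [-(x + 9) = -11] leading − — multiply by −1, so neg: x + 9 = 11.
Step 5. [x + 9 = 11] peel the +9: subtract 9 from each side, so sub: x = 2.

Answer: x ∈ {2}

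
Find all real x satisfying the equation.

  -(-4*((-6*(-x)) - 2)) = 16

Step 1. [-(-4*((-6*(-x)) - 2)) = 16] leading − — multiply by −1, so neg: -4*((-6*(-x)) - 2) = -16.
Step 2. [-4*((-6*(-x)) - 2) = -16] divide by the outer -4, so div: (-6*(-x)) - 2 = 4.
Step 3. [(-6*(-x)) - 2 = 4] the outer -2 inverts by adding 2, so sub: -6*(-x) = 6.
Step 4. [-6*(-x) = 6] -6 out front; divide by -6, so div: -x = -1.
Step 5. [-x = -1] flip signs both sides, so neg: x = 1.

Answer: x ∈ {1}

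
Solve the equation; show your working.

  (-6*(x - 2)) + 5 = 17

Step 1. [(-6*(x - 2)) + 5 = 17] subtract 5: x sits inside (… + 5). So sub: -6*(x - 2) = 12.
Step 2. [-6*(x - 2) = 12] divide by the outer -6, so div: x - 2 = -2.
Step 3. [x - 2 = -2] peel the -2: add 2 from each side, so sub: x = 0.

Answer: x ∈ {0}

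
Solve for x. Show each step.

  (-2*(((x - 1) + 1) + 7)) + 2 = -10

Step 1. [(-2*(((x - 1) + 1) + 7)) + 2 = -10] +2 is outermost — subtract 2 both sides, so sub: -2*(((x - 1) + 1) + 7) = -12.
Step 2. [-2*(((x - 1) + 1) + 7) = -12] divide by the outer -2, so div: ((x - 1) + 1) + 7 = 6.
Step 3. [((x - 1) + 1) + 7 = 6] the outer +7 inverts by subtracting 7 ⇒ sub: (x - 1) + 1 = -1.
Step 4. [(x - 1) + 1 = -1] the outer +1 inverts by subtracting 1. So sub: x - 1 = -2.
Step 5. [x - 1 = -2] peel the -1: add 1 from each side, so sub: x = -1.

Answer: x ∈ {-1}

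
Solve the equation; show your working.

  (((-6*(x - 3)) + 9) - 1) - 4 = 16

Step 1. [(((-6*(x - 3)) + 9) - 1) - 4 = 16] 4 comes off first (add 4) ⇒ sub: ((-6*(x - 3)) + 9) - 1 = 20.
Step 2. [((-6*(x - 3)) + 9) - 1 = 20] the outer -1 inverts by adding 1, so sub: (-6*(x - 3)) + 9 = 21.
Step 3. [(-6*(x - 3)) + 9 = 21] subtract 9: x sits inside (… + 9). So sub: -6*(x - 3) = 12.
Step 4. [-6*(x - 3) = 12] -6·(inner) — divide through by -6. So div: x - 3 = -2.
Step 5. [x - 3 = -2] the outer -3 inverts by adding 3 ⇒ sub: x = 1.

Answer: x ∈ {1}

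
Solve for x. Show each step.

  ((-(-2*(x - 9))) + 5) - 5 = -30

Step 1. [((-(-2*(x - 9))) + 5) - 5 = -30] the outer -5 inverts by adding 5. So sub: (-(-2*(x - 9))) + 5 = -25.
Step 2. [(-(-2*(x - 9))) + 5 = -25] the outer +5 inverts by subtracting 5. So sub: -(-2*(x - 9)) = -30.
Step 3. [-(-2*(x - 9)) = -30] LHS negated; negate both sides ⇒ neg: -2*(x - 9) = 30.
Step 4. [-2*(x - 9) = 30] LHS = -2·(…); ÷-2 both sides, so div: x - 9 = -15.
Step 5. [x - 9 = -15] peel the -9: add 9 from each side. So sub: x = -6.

Answer: x ∈ {-6}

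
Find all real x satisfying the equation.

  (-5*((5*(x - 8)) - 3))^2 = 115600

Step 1. [(-5*((5*(x - 8)) - 3))^2 = 115600] 115600 ≥ 0, LHS is (·)² — take ±√, so sqrt: -5*((5*(x - 8)) - 3) = 340 or -340.
Step 2. [-5*((5*(x - 8)) - 3) = 340 or -340] divide by the outer -5 ⇒ div: (5*(x - 8)) - 3 = -68 or 68.
Step 3. [(5*(x - 8)) - 3 = -68 or 68] 3 comes off first (add 3) ⇒ sub: 5*(x - 8) = -65 or 71.
Step 4. [5*(x - 8) = -65 or 71] leading coefficient 5: divide by 5, so div: x - 8 = -13 or 71/5.
Step 5. [x - 8 = -13 or 71/5] 8 comes off first (add 8). So sub: x = -5 or 111/5.

Answer: x ∈ {-5, 111/5}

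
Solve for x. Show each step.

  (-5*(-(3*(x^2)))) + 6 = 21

Step 1. [(-5*(-(3*(x^2)))) + 6 = 21] 6 comes off first (subtract 6) ⇒ sub: -5*(-(3*(x^2))) = 15.
Step 2. [-5*(-(3*(x^2))) = 15] LHS = -5·(…); ÷-5 both sides ⇒ div: -(3*(x^2)) = -3.
Step 3. [-(3*(x^2)) = -3] leading − — multiply by −1, so neg: 3*(x^2) = 3.
Step 4. [3*(x^2) = 3] divide by the outer 3, so div: x^2 = 1.
Step 5. [x^2 = 1] √ both sides: 1 ≥ 0 gives two branches, so sqrt: x = 1 or -1.

Answer: x ∈ {-1, 1}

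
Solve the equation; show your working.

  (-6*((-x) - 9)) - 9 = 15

Step 1. [(-6*((-x) - 9)) - 9 = 15] the outer -9 inverts by adding 9. So sub: -6*((-x) - 9) = 24.
Step 2. [-6*((-x) - 9) = 24] LHS = -6·(…); ÷-6 both sides. So div: (-x) - 9 = -4.
Step 3. [(-x) - 9 = -4] add 9: x sits inside (… - 9) ⇒ sub: -x = 5.
Step 4. [-x = 5] LHS negated; negate both sides ⇒ neg: x = -5.

Answer: x ∈ {-5}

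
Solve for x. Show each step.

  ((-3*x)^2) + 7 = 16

Step 1. [((-3*x)^2) + 7 = 16] peel the +7: subtract 7 from each side. So sub: (-3*x)^2 = 9.
Step 2. [(-3*x)^2 = 9] 9 ≥ 0, LHS is (·)² — take ±√. So sqrt: -3*x = 3 or -3.
Step 3. [-3*x = 3 or -3] -3·(inner) — divide through by -3 ⇒ div: x = -1 or 1.

Answer: x ∈ {-1, 1}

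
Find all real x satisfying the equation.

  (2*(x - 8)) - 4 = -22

Step 1. [(2*(x - 8)) - 4 = -22] the outer -4 inverts by adding 4 ⇒ sub: 2*(x - 8) = -18.
Step 2. [2*(x - 8) = -18] divide by the outer 2. So div: x - 8 = -9.
Step 3. [x - 8 = -9] 8 comes off first (add 8), so sub: x = -1.

Answer: x ∈ {-1}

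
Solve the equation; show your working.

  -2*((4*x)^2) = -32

Step 1. [-2*((4*x)^2) = -32] -2 out front; divide by -2, so div: (4*x)^2 = 16.
Step 2. [(4*x)^2 = 16] 16 ≥ 0, LHS is (·)² — take ±√ ⇒ sqrt: 4*x = 4 or -4.
Step 3. [4*x = 4 or -4] 4·(inner) — divide through by 4. So div: x = 1 or -1.

Answer: x ∈ {-1, 1}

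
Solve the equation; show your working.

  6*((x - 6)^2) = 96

Step 1. [6*((x - 6)^2) = 96] leading coefficient 6: divide by 6. So div: (x - 6)^2 = 16.
Step 2. [(x - 6)^2 = 16] LHS squared, RHS 16 ≥ 0: apply √ (±), so sqrt: x - 6 = 4 or -4.
Step 3. [x - 6 = 4 or -4] the outer -6 inverts by adding 6, so sub: x = 10 or 2.

Answer: x ∈ {2, 10}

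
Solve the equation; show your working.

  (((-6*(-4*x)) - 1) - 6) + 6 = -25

Step 1. [(((-6*(-4*x)) - 1) - 6) + 6 = -25] peel the +6: subtract 6 from each side, so sub: ((-6*(-4*x)) - 1) - 6 = -31.
Step 2. [((-6*(-4*x)) - 1) - 6 = -31] peel the -6: add 6 from each side. So sub: (-6*(-4*x)) - 1 = -25.
Step 3. [(-6*(-4*x)) - 1 = -25] peel the -1: add 1 from each side ⇒ sub: -6*(-4*x) = -24.
Step 4. [-6*(-4*x) = -24] -6 out front; divide by -6. So div: -4*x = 4.
Step 5. [-4*x = 4] divide by the outer -4. So div: x = -1.

Answer: x ∈ {-1}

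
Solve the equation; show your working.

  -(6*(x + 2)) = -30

Step 1. [-(6*(x + 2)) = -30] LHS negated; negate both sides, so neg: 6*(x + 2) = 30.
Step 2. [6*(x + 2) = 30] leading coefficient 6: divide by 6. So div: x + 2 = 5.
Step 3. [x + 2 = 5] the outer +2 inverts by subtracting 2. So sub: x = 3.

Answer: x ∈ {3}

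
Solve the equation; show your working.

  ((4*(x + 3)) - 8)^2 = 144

Step 1. [((4*(x + 3)) - 8)^2 = 144] LHS squared, RHS 144 ≥ 0: apply √ (±). So sqrt: (4*(x + 3)) - 8 = 12 or -12.
Step 2. [(4*(x + 3)) - 8 = 12 or -12] 4 divides every term; factor it out ⇒ factor: (x + 3) - 2 = 3 or -3.
Step 3. [(x + 3) - 2 = 3 or -3] -2 is outermost — add 2 both sides ⇒ sub: x + 3 = 5 or -1.
Step 4. [x + 3 = 5 or -1] subtract 3: x sits inside (… + 3) ⇒ sub: x = 2 or -4.

Answer: x ∈ {-4, 2}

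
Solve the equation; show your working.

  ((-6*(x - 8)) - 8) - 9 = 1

Step 1. [((-6*(x - 8)) - 8) - 9 = 1] the outer -9 inverts by adding 9, so sub: (-6*(x - 8)) - 8 = 10.
Step 2. [(-6*(x - 8)) - 8 = 10] the outer -8 inverts by adding 8, so sub: -6*(x - 8) = 18.
Step 3. [-6*(x - 8) = 18] divide by the outer -6, so div: x - 8 = -3.
Step 4. [x - 8 = -3] peel the -8: add 8 from each side, so sub: x = 5.

Answer: x ∈ {5}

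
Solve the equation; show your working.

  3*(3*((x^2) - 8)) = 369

Step 1. [3*(3*((x^2) - 8)) = 369] LHS = 3·(…); ÷3 both sides. So div: 3*((x^2) - 8) = 123.
Step 2. [3*((x^2) - 8) = 123] 3·(inner) — divide through by 3 ⇒ div: (x^2) - 8 = 41.
Step 3. [(x^2) - 8 = 41] the outer -8 inverts by adding 8, so sub: x^2 = 49.
Step 4. [x^2 = 49] LHS squared, RHS 49 ≥ 0: apply √ (±) ⇒ sqrt: x = 7 or -7.

Answer: x ∈ {-7, 7}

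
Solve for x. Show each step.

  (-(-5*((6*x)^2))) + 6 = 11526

Step 1. [(-(-5*((6*x)^2))) + 6 = 11526] 6 comes off first (subtract 6). So sub: -(-5*((6*x)^2)) = 11520.
Step 2. [-(-5*((6*x)^2)) = 11520] LHS negated; negate both sides. So neg: -5*((6*x)^2) = -11520.
Step 3. [-5*((6*x)^2) = -11520] -5 out front; divide by -5, so div: (6*x)^2 = 2304.
Step 4. [(6*x)^2 = 2304] 2304 ≥ 0, LHS is (·)² — take ±√. So sqrt: 6*x = 48 or -48.
Step 5. [6*x = 48 or -48] leading coefficient 6: divide by 6. So div: x = 8 or -8.

Answer: x ∈ {-8, 8}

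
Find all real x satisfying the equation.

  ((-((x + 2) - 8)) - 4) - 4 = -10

Step 1. [((-((x + 2) - 8)) - 4) - 4 = -10] peel the -4: add 4 from each side ⇒ sub: (-((x + 2) - 8)) - 4 = -6.
Step 2. [(-((x + 2) - 8)) - 4 = -6] add 4: x sits inside (… - 4), so sub: -((x + 2) - 8) = -2.
Step 3. [-((x + 2) - 8) = -2] leading − — multiply by −1, so neg: (x + 2) - 8 = 2.
Step 4. [(x + 2) - 8 = 2] the outer -8 inverts by adding 8, so sub: x + 2 = 10.
Step 5. [x + 2 = 10] 2 comes off first (subtract 2) ⇒ sub: x = 8.

Answer: x ∈ {8}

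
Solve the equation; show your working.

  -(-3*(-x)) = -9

Step 1. [-(-3*(-x)) = -9] flip signs both sides. So neg: -3*(-x) = 9.
Step 2. [-3*(-x) = 9] divide by the outer -3. So div: -x = -3.
Step 3. [-x = -3] leading − — multiply by −1 ⇒ neg: x = 3.

Answer: x ∈ {3}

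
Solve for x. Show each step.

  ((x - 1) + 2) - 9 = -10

Step 1. [((x - 1) + 2) - 9 = -10] add 9: x sits inside (… - 9), so sub: (x - 1) + 2 = -1.
Step 2. [(x - 1) + 2 = -1] +2 is outermost — subtract 2 both sides ⇒ sub: x - 1 = -3.
Step 3. [x - 1 = -3] -1 is outermost — add 1 both sides, so sub: x = -2.

Answer: x ∈ {-2}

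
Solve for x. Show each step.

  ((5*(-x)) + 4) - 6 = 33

Step 1. [((5*(-x)) + 4) - 6 = 33] peel the -6: add 6 from each side ⇒ sub: (5*(-x)) + 4 = 39.
Step 2. [(5*(-x)) + 4 = 39] +4 is outermost — subtract 4 both sides, so sub: 5*(-x) = 35.
Step 3. [5*(-x) = 35] leading coefficient 5: divide by 5, so div: -x = 7.
Step 4. [-x = 7] leading − — multiply by −1, so neg: x = -7.

Answer: x ∈ {-7}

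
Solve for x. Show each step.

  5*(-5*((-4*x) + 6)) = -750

Step 1. [5*(-5*((-4*x) + 6)) = -750] 5·(inner) — divide through by 5. So div: -5*((-4*x) + 6) = -150.
Step 2. [-5*((-4*x) + 6) = -150] LHS = -5·(…); ÷-5 both sides. So div: (-4*x) + 6 = 30.
Step 3. [(-4*x) + 6 = 30] subtract 6: x sits inside (… + 6), so sub: -4*x = 24.
Step 4. [-4*x = 24] -4 out front; divide by -4 ⇒ div: x = -6.

Answer: x ∈ {-6}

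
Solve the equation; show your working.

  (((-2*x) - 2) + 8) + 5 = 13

Step 1. [(((-2*x) - 2) + 8) + 5 = 13] +5 is outermost — subtract 5 both sides ⇒ sub: ((-2*x) - 2) + 8 = 8.
Step 2. [((-2*x) - 2) + 8 = 8] peel the +8: subtract 8 from each side, so sub: (-2*x) - 2 = 0.
Step 3. [(-2*x) - 2 = 0] add 2: x sits inside (… - 2) ⇒ sub: -2*x = 2.
Step 4. [-2*x = 2] -2·(inner) — divide through by -2. So div: x = -1.

Answer: x ∈ {-1}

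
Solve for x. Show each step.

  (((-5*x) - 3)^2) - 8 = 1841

Step 1. [(((-5*x) - 3)^2) - 8 = 1841] the outer -8 inverts by adding 8, so sub: ((-5*x) - 3)^2 = 1849.
Step 2. [((-5*x) - 3)^2 = 1849] LHS squared, RHS 1849 ≥ 0: apply √ (±), so sqrt: (-5*x) - 3 = 43 or -43.
Step 3. [(-5*x) - 3 = 43 or -43] add 3: x sits inside (… - 3). So sub: -5*x = 46 or -40.
Step 4. [-5*x = 46 or -40] -5 out front; divide by -5 ⇒ div: x = -46/5 or 8.

Answer: x ∈ {-46/5, 8}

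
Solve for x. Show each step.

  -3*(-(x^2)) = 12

Step 1. [-3*(-(x^2)) = 12] LHS = -3·(…); ÷-3 both sides ⇒ div: -(x^2) = -4.
Step 2. [-(x^2) = -4] LHS negated; negate both sides ⇒ neg: x^2 = 4.
Step 3. [x^2 = 4] √ both sides: 4 ≥ 0 gives two branches, so sqrt: x = 2 or -2.

Answer: x ∈ {-2, 2}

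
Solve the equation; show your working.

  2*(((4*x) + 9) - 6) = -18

Step 1. [2*(((4*x) + 9) - 6) = -18] 2 out front; divide by 2 ⇒ div: ((4*x) + 9) - 6 = -9.
Step 2. [((4*x) + 9) - 6 = -9] -6 is outermost — add 6 both sides ⇒ sub: (4*x) + 9 = -3.
Step 3. [(4*x) + 9 = -3] +9 is outermost — subtract 9 both sides ⇒ sub: 4*x = -12.
Step 4. [4*x = -12] leading coefficient 4: divide by 4 ⇒ div: x = -3.

Answer: x ∈ {-3}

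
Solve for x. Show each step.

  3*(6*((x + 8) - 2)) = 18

Step 1. [3*(6*((x + 8) - 2)) = 18] leading coefficient 3: divide by 3, so div: 6*((x + 8) - 2) = 6.
Step 2. [6*((x + 8) - 2) = 6] 6·(inner) — divide through by 6. So div: (x + 8) - 2 = 1.
Step 3. [(x + 8) - 2 = 1] 2 comes off first (add 2). So sub: x + 8 = 3.
Step 4. [x + 8 = 3] peel the +8: subtract 8 from each side. So sub: x = -5.

Answer: x ∈ {-5}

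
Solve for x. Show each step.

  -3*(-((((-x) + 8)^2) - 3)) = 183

Step 1. [-3*(-((((-x) + 8)^2) - 3)) = 183] -3·(inner) — divide through by -3. So div: -((((-x) + 8)^2) - 3) = -61.
Step 2. [-((((-x) + 8)^2) - 3) = -61] flip signs both sides, so neg: (((-x) + 8)^2) - 3 = 61.
Step 3. [(((-x) + 8)^2) - 3 = 61] add 3: x sits inside (… - 3) ⇒ sub: ((-x) + 8)^2 = 64.
Step 4. [((-x) + 8)^2 = 64] LHS squared, RHS 64 ≥ 0: apply √ (±) ⇒ sqrt: (-x) + 8 = 8 or -8.
Step 5. [(-x) + 8 = 8 or -8] 8 comes off first (subtract 8). So sub: -x = 0 or -16.
Step 6. [-x = 0 or -16] leading − — multiply by −1, so neg: x = 0 or 16.

Answer: x ∈ {0, 16}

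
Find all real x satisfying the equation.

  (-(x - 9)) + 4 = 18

Step 1. [(-(x - 9)) + 4 = 18] peel the +4: subtract 4 from each side, so sub: -(x - 9) = 14.
Step 2. [-(x - 9) = 14] leading − — multiply by −1. So neg: x - 9 = -14.
Step 3. [x - 9 = -14] the outer -9 inverts by adding 9, so sub: x = -5.

Answer: x ∈ {-5}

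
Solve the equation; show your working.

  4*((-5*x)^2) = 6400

Step 1. [4*((-5*x)^2) = 6400] 4·(inner) — divide through by 4, so div: (-5*x)^2 = 1600.
Step 2. [(-5*x)^2 = 1600] √ both sides: 1600 ≥ 0 gives two branches. So sqrt: -5*x = 40 or -40.
Step 3. [-5*x = 40 or -40] -5·(inner) — divide through by -5. So div: x = -8 or 8.

Answer: x ∈ {-8, 8}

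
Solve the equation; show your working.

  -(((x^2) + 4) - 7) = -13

Step 1. [-(((x^2) + 4) - 7) = -13] LHS negated; negate both sides, so neg: ((x^2) + 4) - 7 = 13.
Step 2. [((x^2) + 4) - 7 = 13] -7 is outermost — add 7 both sides, so sub: (x^2) + 4 = 20.
Step 3. [(x^2) + 4 = 20] 4 comes off first (subtract 4), so sub: x^2 = 16.
Step 4. [x^2 = 16] √ both sides: 16 ≥ 0 gives two branches. So sqrt: x = 4 or -4.

Answer: x ∈ {-4, 4}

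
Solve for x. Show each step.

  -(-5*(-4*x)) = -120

Step 1. [-(-5*(-4*x)) = -120] flip signs both sides ⇒ neg: -5*(-4*x) = 120.
Step 2. [-5*(-4*x) = 120] divide by the outer -5, so div: -4*x = -24.
Step 3. [-4*x = -24] LHS = -4·(…); ÷-4 both sides, so div: x = 6.

Answer: x ∈ {6}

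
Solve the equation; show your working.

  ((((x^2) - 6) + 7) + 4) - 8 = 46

Step 1. [((((x^2) - 6) + 7) + 4) - 8 = 46] 8 comes off first (add 8), so sub: (((x^2) - 6) + 7) + 4 = 54.
Step 2. [(((x^2) - 6) + 7) + 4 = 54] peel the +4: subtract 4 from each side. So sub: ((x^2) - 6) + 7 = 50.
Step 3. [((x^2) - 6) + 7 = 50] the outer +7 inverts by subtracting 7. So sub: (x^2) - 6 = 43.
Step 4. [(x^2) - 6 = 43] -6 is outermost — add 6 both sides ⇒ sub: x^2 = 49.
Step 5. [x^2 = 49] LHS squared, RHS 49 ≥ 0: apply √ (±) ⇒ sqrt: x = 7 or -7.

Answer: x ∈ {-7, 7}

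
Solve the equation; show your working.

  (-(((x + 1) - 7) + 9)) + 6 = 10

Step 1. [(-(((x + 1) - 7) + 9)) + 6 = 10] subtract 6: x sits inside (… + 6) ⇒ sub: -(((x + 1) - 7) + 9) = 4.
Step 2. [-(((x + 1) - 7) + 9) = 4] leading − — multiply by −1 ⇒ neg: ((x + 1) - 7) + 9 = -4.
Step 3. [((x + 1) - 7) + 9 = -4] peel the +9: subtract 9 from each side ⇒ sub: (x + 1) - 7 = -13.
Step 4. [(x + 1) - 7 = -13] 7 comes off first (add 7), so sub: x + 1 = -6.
Step 5. [x + 1 = -6] peel the +1: subtract 1 from each side, so sub: x = -7.

Answer: x ∈ {-7}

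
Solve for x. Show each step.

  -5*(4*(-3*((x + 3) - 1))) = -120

Step 1. [-5*(4*(-3*((x + 3) - 1))) = -120] -5·(inner) — divide through by -5 ⇒ div: 4*(-3*((x + 3) - 1)) = 24.
Step 2. [4*(-3*((x + 3) - 1)) = 24] 4 out front; divide by 4 ⇒ div: -3*((x + 3) - 1) = 6.
Step 3. [-3*((x + 3) - 1) = 6] LHS = -3·(…); ÷-3 both sides, so div: (x + 3) - 1 = -2.
Step 4. [(x + 3) - 1 = -2] -1 is outermost — add 1 both sides. So sub: x + 3 = -1.
Step 5. [x + 3 = -1] the outer +3 inverts by subtracting 3 ⇒ sub: x = -4.

Answer: x ∈ {-4}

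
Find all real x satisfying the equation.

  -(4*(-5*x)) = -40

Step 1. [-(4*(-5*x)) = -40] flip signs both sides ⇒ neg: 4*(-5*x) = 40.
Step 2. [4*(-5*x) = 40] 4·(inner) — divide through by 4, so div: -5*x = 10.
Step 3. [-5*x = 10] -5 out front; divide by -5. So div: x = -2.

Answer: x ∈ {-2}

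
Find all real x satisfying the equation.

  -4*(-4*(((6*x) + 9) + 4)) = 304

Step 1. [-4*(-4*(((6*x) + 9) + 4)) = 304] -4·(inner) — divide through by -4, so div: -4*(((6*x) + 9) + 4) = -76.
Step 2. [-4*(((6*x) + 9) + 4) = -76] leading coefficient -4: divide by -4. So div: ((6*x) + 9) + 4 = 19.
Step 3. [((6*x) + 9) + 4 = 19] +4 is outermost — subtract 4 both sides ⇒ sub: (6*x) + 9 = 15.
Step 4. [(6*x) + 9 = 15] +9 is outermost — subtract 9 both sides. So sub: 6*x = 6.
Step 5. [6*x = 6] leading coefficient 6: divide by 6, so div: x = 1.

Answer: x ∈ {1}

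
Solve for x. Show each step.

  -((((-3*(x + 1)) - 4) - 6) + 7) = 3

Step 1. [-((((-3*(x + 1)) - 4) - 6) + 7) = 3] LHS negated; negate both sides ⇒ neg: (((-3*(x + 1)) - 4) - 6) + 7 = -3.
Step 2. [(((-3*(x + 1)) - 4) - 6) + 7 = -3] +7 is outermost — subtract 7 both sides, so sub: ((-3*(x + 1)) - 4) - 6 = -10.
Step 3. [((-3*(x + 1)) - 4) - 6 = -10] the outer -6 inverts by adding 6 ⇒ sub: (-3*(x + 1)) - 4 = -4.
Step 4. [(-3*(x + 1)) - 4 = -4] -4 is outermost — add 4 both sides, so sub: -3*(x + 1) = 0.
Step 5. [-3*(x + 1) = 0] leading coefficient -3: divide by -3, so div: x + 1 = 0.
Step 6. [x + 1 = 0] peel the +1: subtract 1 from each side ⇒ sub: x = -1.

Answer: x ∈ {-1}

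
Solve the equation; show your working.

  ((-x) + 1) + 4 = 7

Step 1. [((-x) + 1) + 4 = 7] peel the +4: subtract 4 from each side ⇒ sub: (-x) + 1 = 3.
Step 2. [(-x) + 1 = 3] peel the +1: subtract 1 from each side, so sub: -x = 2.
Step 3. [-x = 2] LHS negated; negate both sides, so neg: x = -2.

Answer: x ∈ {-2}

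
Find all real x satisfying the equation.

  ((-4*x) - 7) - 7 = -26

Step 1. [((-4*x) - 7) - 7 = -26] 7 comes off first (add 7), so sub: (-4*x) - 7 = -19.
Step 2. [(-4*x) - 7 = -19] 7 comes off first (add 7), so sub: -4*x = -12.
Step 3. [-4*x = -12] leading coefficient -4: divide by -4 ⇒ div: x = 3.

Answer: x ∈ {3}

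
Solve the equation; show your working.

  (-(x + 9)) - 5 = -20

Step 1. [(-(x + 9)) - 5 = -20] add 5: x sits inside (… - 5), so sub: -(x + 9) = -15.
Step 2. [-(x + 9) = -15] LHS negated; negate both sides, so neg: x + 9 = 15.
Step 3. [x + 9 = 15] the outer +9 inverts by subtracting 9, so sub: x = 6.

Answer: x ∈ {6}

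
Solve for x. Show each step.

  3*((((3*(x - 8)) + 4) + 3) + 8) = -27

Step 1. [3*((((3*(x - 8)) + 4) + 3) + 8) = -27] 3 out front; divide by 3 ⇒ div: (((3*(x - 8)) + 4) + 3) + 8 = -9.
Step 2. [(((3*(x - 8)) + 4) + 3) + 8 = -9] peel the +8: subtract 8 from each side. So sub: ((3*(x - 8)) + 4) + 3 = -17.
Step 3. [((3*(x - 8)) + 4) + 3 = -17] peel the +3: subtract 3 from each side ⇒ sub: (3*(x - 8)) + 4 = -20.
Step 4. [(3*(x - 8)) + 4 = -20] 4 comes off first (subtract 4). So sub: 3*(x - 8) = -24.
Step 5. [3*(x - 8) = -24] divide by the outer 3, so div: x - 8 = -8.
Step 6. [x - 8 = -8] peel the -8: add 8 from each side ⇒ sub: x = 0.

Answer: x ∈ {0}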